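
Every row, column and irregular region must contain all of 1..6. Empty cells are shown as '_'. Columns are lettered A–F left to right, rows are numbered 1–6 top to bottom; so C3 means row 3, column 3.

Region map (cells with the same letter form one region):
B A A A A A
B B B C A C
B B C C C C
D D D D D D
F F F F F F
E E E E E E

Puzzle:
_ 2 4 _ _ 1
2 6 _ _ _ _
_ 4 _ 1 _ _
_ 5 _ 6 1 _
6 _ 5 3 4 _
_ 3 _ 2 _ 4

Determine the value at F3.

D1 = 5: row 1 has {1,2,4}; col 4 has {1,2,3,6}; region has {1,2,4} → only 5 remains.
D2 = 4: row 2 has {2,6}; col 4 has {1,2,3,5,6}; region has {1} → only 4 remains.
E2 = 3: row 2 has {2,4,6}; col 5 has {1,4}; region has {1,2,4,5} → only 3 remains.
F2 = 5: row 2 has {2,3,4,6}; col 6 has {1,4}; region has {1,4} → only 5 remains.
B5 = 1: row 5 has {3,4,5,6}; col 2 has {2,3,4,5,6}; region has {3,4,5,6} → only 1 remains.
F5 = 2: row 5 has {1,3,4,5,6}; col 6 has {1,4,5}; region has {1,3,4,5,6} → only 2 remains.
A1 = 3: row 1 has {1,2,4,5}; col 1 has {2,6}; region has {2,4,6} → only 3 remains.
E1 = 6: row 1 has {1,2,3,4,5}; col 5 has {1,3,4}; region has {1,2,3,4,5} → only 6 remains.
C2 = 1: row 2 has {2,3,4,5,6}; col 3 has {4,5}; region has {2,3,4,6} → only 1 remains.
A3 = 5: row 3 has {1,4}; col 1 has {2,3,6}; region has {1,2,3,4,6} → only 5 remains.
E3 = 2: row 3 has {1,4,5}; col 5 has {1,3,4,6}; region has {1,4,5} → only 2 remains.
A4 = 4: row 4 has {1,5,6}; col 1 has {2,3,5,6}; region has {1,5,6} → only 4 remains.
F4 = 3: row 4 has {1,4,5,6}; col 6 has {1,2,4,5}; region has {1,4,5,6} → only 3 remains.
A6 = 1: row 6 has {2,3,4}; col 1 has {2,3,4,5,6}; region has {2,3,4} → only 1 remains.
C6 = 6: row 6 has {1,2,3,4}; col 3 has {1,4,5}; region has {1,2,3,4} → only 6 remains.
E6 = 5: row 6 has {1,2,3,4,6}; col 5 has {1,2,3,4,6}; region has {1,2,3,4,6} → only 5 remains.
C3 = 3: row 3 has {1,2,4,5}; col 3 has {1,4,5,6}; region has {1,2,4,5} → only 3 remains.
F3 = 6: row 3 has {1,2,3,4,5}; col 6 has {1,2,3,4,5}; region has {1,2,3,4,5} → only 6 remains.

6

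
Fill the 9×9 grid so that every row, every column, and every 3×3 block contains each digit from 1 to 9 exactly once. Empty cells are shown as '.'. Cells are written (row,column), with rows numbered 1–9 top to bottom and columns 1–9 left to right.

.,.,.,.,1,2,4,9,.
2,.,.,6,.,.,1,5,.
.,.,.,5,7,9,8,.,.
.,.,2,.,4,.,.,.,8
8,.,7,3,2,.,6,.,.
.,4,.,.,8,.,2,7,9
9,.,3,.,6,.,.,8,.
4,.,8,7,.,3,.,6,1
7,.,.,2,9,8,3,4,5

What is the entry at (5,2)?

(1,4) = 8: row 1 has {1,2,4,9}; col 4 has {2,3,5,6,7}; box has {1,2,5,6,7,9} → only 8 remains.
(2,5) = 3: row 2 has {1,2,5,6}; col 5 has {1,2,4,6,7,8,9}; box has {1,2,5,6,7,8,9} → only 3 remains.
(2,6) = 4: row 2 has {1,2,3,5,6}; col 6 has {2,3,8,9}; box has {1,2,3,5,6,7,8,9} → only 4 remains.
(2,9) = 7: row 2 has {1,2,3,4,5,6}; col 9 has {1,5,8,9}; box has {1,4,5,8,9} → only 7 remains.
(4,7) = 5: row 4 has {2,4,8}; col 7 has {1,2,3,4,6,8}; box has {2,6,7,8,9} → only 5 remains.
(5,8) = 1: row 5 has {2,3,6,7,8}; col 8 has {4,5,6,7,8,9}; box has {2,5,6,7,8,9} → only 1 remains.
(5,9) = 4: row 5 has {1,2,3,6,7,8}; col 9 has {1,5,7,8,9}; box has {1,2,5,6,7,8,9} → only 4 remains.
(6,4) = 1: row 6 has {2,4,7,8,9}; col 4 has {2,3,5,6,7,8}; box has {2,3,4,8} → only 1 remains.
(7,4) = 4: row 7 has {3,6,8,9}; col 4 has {1,2,3,5,6,7,8}; box has {2,3,6,7,8,9} → only 4 remains.
(7,7) = 7: row 7 has {3,4,6,8,9}; col 7 has {1,2,3,4,5,6,8}; box has {1,3,4,5,6,8} → only 7 remains.
(7,9) = 2: row 7 has {3,4,6,7,8,9}; col 9 has {1,4,5,7,8,9}; box has {1,3,4,5,6,7,8} → only 2 remains.
(8,5) = 5: row 8 has {1,3,4,6,7,8}; col 5 has {1,2,3,4,6,7,8,9}; box has {2,3,4,6,7,8,9} → only 5 remains.
(8,7) = 9: row 8 has {1,3,4,5,6,7,8}; col 7 has {1,2,3,4,5,6,7,8}; box has {1,2,3,4,5,6,7,8} → only 9 remains.
(2,3) = 9: row 2 has {1,2,3,4,5,6,7}; col 3 has {2,3,7,8}; box has {2} → only 9 remains.
(4,4) = 9: row 4 has {2,4,5,8}; col 4 has {1,2,3,4,5,6,7,8}; box has {1,2,3,4,8} → only 9 remains.
(4,8) = 3: row 4 has {2,4,5,8,9}; col 8 has {1,4,5,6,7,8,9}; box has {1,2,4,5,6,7,8,9} → only 3 remains.
(5,6) = 5: row 5 has {1,2,3,4,6,7,8}; col 6 has {2,3,4,8,9}; box has {1,2,3,4,8,9} → only 5 remains.
(6,6) = 6: row 6 has {1,2,4,7,8,9}; col 6 has {2,3,4,5,8,9}; box has {1,2,3,4,5,8,9} → only 6 remains.
(7,6) = 1: row 7 has {2,3,4,6,7,8,9}; col 6 has {2,3,4,5,6,8,9}; box has {2,3,4,5,6,7,8,9} → only 1 remains.
(8,2) = 2: row 8 has {1,3,4,5,6,7,8,9}; col 2 has {4}; box has {3,4,7,8,9} → only 2 remains.
(2,2) = 8: row 2 has {1,2,3,4,5,6,7,9}; col 2 has {2,4}; box has {2,9} → only 8 remains.
(3,8) = 2: row 3 has {5,7,8,9}; col 8 has {1,3,4,5,6,7,8,9}; box has {1,4,5,7,8,9} → only 2 remains.
(4,6) = 7: row 4 has {2,3,4,5,8,9}; col 6 has {1,2,3,4,5,6,8,9}; box has {1,2,3,4,5,6,8,9} → only 7 remains.
(5,2) = 9: row 5 has {1,2,3,4,5,6,7,8}; col 2 has {2,4,8}; box has {2,4,7,8} → only 9 remains.

9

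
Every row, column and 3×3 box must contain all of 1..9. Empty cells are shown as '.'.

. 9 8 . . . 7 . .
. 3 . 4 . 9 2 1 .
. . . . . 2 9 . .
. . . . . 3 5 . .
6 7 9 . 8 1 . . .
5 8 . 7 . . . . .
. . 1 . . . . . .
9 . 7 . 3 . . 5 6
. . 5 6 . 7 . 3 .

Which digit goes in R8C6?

8

R2C1 = 7 (sole candidate).
R2C3 = 6 (sole candidate).
R2C5 = 5 (sole candidate).
R2C9 = 8 (sole candidate).
R3C3 = 4 (sole candidate).
R3C8 = 6 (sole candidate).
R4C3 = 2 (sole candidate).
R4C4 = 9 (sole candidate).
R6C3 = 3 (sole candidate).
R1C6 = 6 (sole candidate).
R1C8 = 4 (sole candidate).
R3C1 = 1 (sole candidate).
R3C2 = 5 (sole candidate).
R3C5 = 7 (sole candidate).
R3C9 = 3 (sole candidate).
R4C1 = 4 (sole candidate).
R4C2 = 1 (sole candidate).
R4C5 = 6 (sole candidate).
R4C9 = 7 (sole candidate).
R5C8 = 2 (sole candidate).
R5C9 = 4 (sole candidate).
R6C6 = 4 (sole candidate).
R6C8 = 9 (sole candidate).
R6C9 = 1 (sole candidate).
R8C6 = 8: row 8 has {3,5,6,7,9}; col 6 has {1,2,3,4,6,7,9}; box has {3,6,7} → only 8 remains.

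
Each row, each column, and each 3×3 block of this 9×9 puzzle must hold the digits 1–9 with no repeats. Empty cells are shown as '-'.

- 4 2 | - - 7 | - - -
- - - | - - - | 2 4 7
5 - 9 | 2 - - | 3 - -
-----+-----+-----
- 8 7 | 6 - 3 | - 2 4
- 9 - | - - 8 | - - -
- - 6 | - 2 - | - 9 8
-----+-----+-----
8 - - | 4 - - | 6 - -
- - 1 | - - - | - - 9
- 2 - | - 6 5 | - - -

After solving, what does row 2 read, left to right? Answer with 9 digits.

R4C1 = 1 (sole candidate).
R4C7 = 5 (sole candidate).
R8C6 = 2 (sole candidate).
R4C5 = 9 (sole candidate).
R3C2 = 7 (hidden single in row 3).
R5C1 = 2 (hidden single in row 5).
R7C9 = 2 (hidden single in row 7).
R7C6 = 9 (hidden single in row 7).
R2C4 = 9: in row 2, 9 can only go here (every other open cell in that row sees a 9).
R1C7 = 9 (hidden single in row 1).
R2C5 = 5: in row 2, 5 can only go here (every other open cell in that row sees a 5).
R2C3 = 8: in row 2, 8 can only go here (every other open cell in that row sees an 8).
R9C1 = 9 (hidden single in row 9).
R8C1 = 7 (hidden single in column 1).
R8C7 = 4 (hidden single in row 8).
R8C2 = 6 (hidden single in row 8).
R8C8 = 5 (hidden single in row 8).
R1C9 = 5 (hidden single in row 1).
R9C3 = 4 (hidden single in row 9).
R5C5 = 4 (hidden single in row 5).
R6C6 = 1 (sole candidate).
R6C7 = 7 (sole candidate).
R2C6 = 6: row 2 has {2,4,5,7,8,9}; col 6 has {1,2,3,5,7,8,9}; box has {2,5,7,9} → only 6 remains.
R3C6 = 4 (sole candidate).
R5C7 = 1 (sole candidate).
R6C4 = 5 (sole candidate).
R9C7 = 8 (sole candidate).
R2C1 = 3: row 2 has {2,4,5,6,7,8,9}; col 1 has {1,2,5,7,8,9}; box has {2,4,5,7,8,9} → only 3 remains.
R2C2 = 1: row 2 has {2,3,4,5,6,7,8,9}; col 2 has {2,4,6,7,8,9}; box has {2,3,4,5,7,8,9} → only 1 remains.

318956247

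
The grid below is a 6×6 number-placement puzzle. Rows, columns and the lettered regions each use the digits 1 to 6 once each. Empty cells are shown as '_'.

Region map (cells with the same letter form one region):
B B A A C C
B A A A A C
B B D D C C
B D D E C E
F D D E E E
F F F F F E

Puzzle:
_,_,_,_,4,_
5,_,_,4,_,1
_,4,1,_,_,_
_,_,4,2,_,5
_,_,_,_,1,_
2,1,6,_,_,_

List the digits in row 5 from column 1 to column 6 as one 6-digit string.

452316

R4C1 = 1: in row 4, 1 can only go here (every other open cell in that row sees a 1).
R1C4 = 1: in row 1, 1 can only go here (every other open cell in that row sees a 1).
R1C3 = 5: in row 1, 5 can only go here (every other open cell in that row sees a 5).
R5C2 = 5: in row 5, 5 can only go here (every other open cell in that row sees a 5).
R3C5 = 5: in row 3, 5 can only go here (every other open cell in that row sees a 5).
R6C5 = 3: row 6 has {1,2,6}; col 5 has {1,4,5}; region has {1,2,6} → only 3 remains.
R6C6 = 4: row 6 has {1,2,3,6}; col 6 has {1,5}; region has {1,2,5} → only 4 remains.
R4C5 = 6: row 4 has {1,2,4,5}; col 5 has {1,3,4,5}; region has {1,4,5} → only 6 remains.
R5C1 = 4: row 5 has {1,5}; col 1 has {1,2,5}; region has {1,2,3,6} → only 4 remains.
R6C4 = 5: row 6 has {1,2,3,4,6}; col 4 has {1,2,4}; region has {1,2,3,4,6} → only 5 remains.
R2C5 = 2: row 2 has {1,4,5}; col 5 has {1,3,4,5,6}; region has {1,4,5} → only 2 remains.
R4C2 = 3: row 4 has {1,2,4,5,6}; col 2 has {1,4,5}; region has {1,4,5} → only 3 remains.
R5C3 = 2: row 5 has {1,4,5}; col 3 has {1,4,5,6}; region has {1,3,4,5} → only 2 remains.
R2C2 = 6: row 2 has {1,2,4,5}; col 2 has {1,3,4,5}; region has {1,2,4,5} → only 6 remains.
R2C3 = 3: row 2 has {1,2,4,5,6}; col 3 has {1,2,4,5,6}; region has {1,2,4,5,6} → only 3 remains.
R3C4 = 6: row 3 has {1,4,5}; col 4 has {1,2,4,5}; region has {1,2,3,4,5} → only 6 remains.
R5C4 = 3: row 5 has {1,2,4,5}; col 4 has {1,2,4,5,6}; region has {1,2,4,5} → only 3 remains.
R5C6 = 6: row 5 has {1,2,3,4,5}; col 6 has {1,4,5}; region has {1,2,3,4,5} → only 6 remains.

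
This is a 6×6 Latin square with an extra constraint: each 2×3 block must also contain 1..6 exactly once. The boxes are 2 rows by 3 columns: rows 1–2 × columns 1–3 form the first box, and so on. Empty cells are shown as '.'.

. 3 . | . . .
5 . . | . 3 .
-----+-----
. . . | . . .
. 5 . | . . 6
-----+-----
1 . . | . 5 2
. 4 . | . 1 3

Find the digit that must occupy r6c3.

r5c2 = 6: row 5 has {1,2,5}; col 2 has {3,4,5}; box has {1,4} → only 6 remains.
r5c3 = 3: row 5 has {1,2,5,6}; col 3 has {}; box has {1,4,6} → only 3 remains.
r5c4 = 4: row 5 has {1,2,3,5,6}; col 4 has {}; box has {1,2,3,5} → only 4 remains.
r6c1 = 2: row 6 has {1,3,4}; col 1 has {1,5}; box has {1,3,4,6} → only 2 remains.
r6c3 = 5: row 6 has {1,2,3,4}; col 3 has {3}; box has {1,2,3,4,6} → only 5 remains.

5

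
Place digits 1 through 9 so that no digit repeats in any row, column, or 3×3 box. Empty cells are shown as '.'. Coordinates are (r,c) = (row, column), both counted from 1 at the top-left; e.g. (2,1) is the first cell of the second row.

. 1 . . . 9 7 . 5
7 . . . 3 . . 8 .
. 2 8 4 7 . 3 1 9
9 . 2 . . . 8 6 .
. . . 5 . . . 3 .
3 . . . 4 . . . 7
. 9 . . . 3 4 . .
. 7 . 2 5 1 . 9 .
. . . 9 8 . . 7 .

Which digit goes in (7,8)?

2

(4,5) = 1: row 4 has {2,6,8,9}; col 5 has {3,4,5,7,8}; box has {4,5} → only 1 remains.
(4,6) = 7: row 4 has {1,2,6,8,9}; col 6 has {1,3,9}; box has {1,4,5} → only 7 remains.
(4,9) = 4: row 4 has {1,2,6,7,8,9}; col 9 has {5,7,9}; box has {3,6,7,8} → only 4 remains.
(7,5) = 6: row 7 has {3,4,9}; col 5 has {1,3,4,5,7,8}; box has {1,2,3,5,8,9} → only 6 remains.
(8,7) = 6: row 8 has {1,2,5,7,9}; col 7 has {3,4,7,8}; box has {4,7,9} → only 6 remains.
(9,6) = 4: row 9 has {7,8,9}; col 6 has {1,3,7,9}; box has {1,2,3,5,6,8,9} → only 4 remains.
(1,5) = 2: row 1 has {1,5,7,9}; col 5 has {1,3,4,5,6,7,8}; box has {3,4,7,9} → only 2 remains.
(1,8) = 4: row 1 has {1,2,5,7,9}; col 8 has {1,3,6,7,8,9}; box has {1,3,5,7,8,9} → only 4 remains.
(2,7) = 2: row 2 has {3,7,8}; col 7 has {3,4,6,7,8}; box has {1,3,4,5,7,8,9} → only 2 remains.
(2,9) = 6: row 2 has {2,3,7,8}; col 9 has {4,5,7,9}; box has {1,2,3,4,5,7,8,9} → only 6 remains.
(4,2) = 5: row 4 has {1,2,4,6,7,8,9}; col 2 has {1,2,7,9}; box has {2,3,9} → only 5 remains.
(4,4) = 3: row 4 has {1,2,4,5,6,7,8,9}; col 4 has {2,4,5,9}; box has {1,4,5,7} → only 3 remains.
(5,5) = 9: row 5 has {3,5}; col 5 has {1,2,3,4,5,6,7,8}; box has {1,3,4,5,7} → only 9 remains.
(5,7) = 1: row 5 has {3,5,9}; col 7 has {2,3,4,6,7,8}; box has {3,4,6,7,8} → only 1 remains.
(5,9) = 2: row 5 has {1,3,5,9}; col 9 has {4,5,6,7,9}; box has {1,3,4,6,7,8} → only 2 remains.
(6,8) = 5: row 6 has {3,4,7}; col 8 has {1,3,4,6,7,8,9}; box has {1,2,3,4,6,7,8} → only 5 remains.
(7,4) = 7: row 7 has {3,4,6,9}; col 4 has {2,3,4,5,9}; box has {1,2,3,4,5,6,8,9} → only 7 remains.
(7,8) = 2: row 7 has {3,4,6,7,9}; col 8 has {1,3,4,5,6,7,8,9}; box has {4,6,7,9} → only 2 remains.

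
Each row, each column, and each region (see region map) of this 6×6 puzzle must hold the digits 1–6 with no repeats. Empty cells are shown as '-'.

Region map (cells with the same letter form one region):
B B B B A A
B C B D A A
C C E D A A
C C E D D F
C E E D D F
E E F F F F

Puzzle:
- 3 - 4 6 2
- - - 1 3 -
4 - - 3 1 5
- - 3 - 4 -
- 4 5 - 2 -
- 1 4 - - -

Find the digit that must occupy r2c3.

r1c3 = 1: row 1 has {2,3,4,6}; col 3 has {3,4,5}; region has {3,4} → only 1 remains.
r2c6 = 4: row 2 has {1,3}; col 6 has {2,5}; region has {1,2,3,5,6} → only 4 remains.
r5c4 = 6: row 5 has {2,4,5}; col 4 has {1,3,4}; region has {1,2,3,4} → only 6 remains.
r6c5 = 5: row 6 has {1,4}; col 5 has {1,2,3,4,6}; region has {4} → only 5 remains.
r1c1 = 5: row 1 has {1,2,3,4,6}; col 1 has {4}; region has {1,3,4} → only 5 remains.
r4c4 = 5: row 4 has {3,4}; col 4 has {1,3,4,6}; region has {1,2,3,4,6} → only 5 remains.
r6c4 = 2: row 6 has {1,4,5}; col 4 has {1,3,4,5,6}; region has {4,5} → only 2 remains.
r6c1 = 6: row 6 has {1,2,4,5}; col 1 has {4,5}; region has {1,3,4,5} → only 6 remains.
r6c6 = 3: row 6 has {1,2,4,5,6}; col 6 has {2,4,5}; region has {2,4,5} → only 3 remains.
r2c1 = 2: row 2 has {1,3,4}; col 1 has {4,5,6}; region has {1,3,4,5} → only 2 remains.
r2c3 = 6: row 2 has {1,2,3,4}; col 3 has {1,3,4,5}; region has {1,2,3,4,5} → only 6 remains.

6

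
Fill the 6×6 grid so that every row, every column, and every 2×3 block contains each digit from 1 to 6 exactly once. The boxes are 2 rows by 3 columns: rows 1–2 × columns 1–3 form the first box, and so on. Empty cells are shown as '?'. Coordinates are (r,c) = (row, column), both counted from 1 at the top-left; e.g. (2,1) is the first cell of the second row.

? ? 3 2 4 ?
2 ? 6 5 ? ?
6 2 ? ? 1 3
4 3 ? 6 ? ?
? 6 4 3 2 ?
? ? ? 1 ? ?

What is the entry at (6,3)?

(2,5) = 3: row 2 has {2,5,6}; col 5 has {1,2,4}; box has {2,4,5} → only 3 remains.
(2,6) = 1: row 2 has {2,3,5,6}; col 6 has {3}; box has {2,3,4,5} → only 1 remains.
(3,3) = 5: row 3 has {1,2,3,6}; col 3 has {3,4,6}; box has {2,3,4,6} → only 5 remains.
(3,4) = 4: row 3 has {1,2,3,5,6}; col 4 has {1,2,3,5,6}; box has {1,3,6} → only 4 remains.
(4,3) = 1: row 4 has {3,4,6}; col 3 has {3,4,5,6}; box has {2,3,4,5,6} → only 1 remains.
(4,5) = 5: row 4 has {1,3,4,6}; col 5 has {1,2,3,4}; box has {1,3,4,6} → only 5 remains.
(4,6) = 2: row 4 has {1,3,4,5,6}; col 6 has {1,3}; box has {1,3,4,5,6} → only 2 remains.
(5,6) = 5: row 5 has {2,3,4,6}; col 6 has {1,2,3}; box has {1,2,3} → only 5 remains.
(6,2) = 5: row 6 has {1}; col 2 has {2,3,6}; box has {4,6} → only 5 remains.
(6,3) = 2: row 6 has {1,5}; col 3 has {1,3,4,5,6}; box has {4,5,6} → only 2 remains.

2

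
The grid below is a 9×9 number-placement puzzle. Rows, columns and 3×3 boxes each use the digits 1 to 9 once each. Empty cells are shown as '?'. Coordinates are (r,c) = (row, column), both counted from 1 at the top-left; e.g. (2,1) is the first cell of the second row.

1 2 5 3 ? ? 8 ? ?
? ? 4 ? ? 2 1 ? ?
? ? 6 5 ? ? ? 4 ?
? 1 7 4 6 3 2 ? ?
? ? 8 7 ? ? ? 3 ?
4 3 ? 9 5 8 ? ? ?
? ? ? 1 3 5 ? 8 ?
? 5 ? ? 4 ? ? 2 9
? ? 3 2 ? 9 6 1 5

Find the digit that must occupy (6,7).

(4,9) = 8 (sole candidate).
(5,6) = 1 (sole candidate).
(6,3) = 2 (sole candidate).
(6,7) = 7: row 6 has {2,3,4,5,8,9}; col 7 has {1,2,6,8}; box has {2,3,8} → only 7 remains.

7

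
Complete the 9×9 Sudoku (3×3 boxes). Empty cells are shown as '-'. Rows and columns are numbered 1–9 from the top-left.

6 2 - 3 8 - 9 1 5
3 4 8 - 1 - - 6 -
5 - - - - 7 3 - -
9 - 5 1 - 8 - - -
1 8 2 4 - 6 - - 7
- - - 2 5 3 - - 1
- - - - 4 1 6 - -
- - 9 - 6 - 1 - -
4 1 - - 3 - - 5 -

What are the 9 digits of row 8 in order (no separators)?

879562143

r1c3 = 7 (sole candidate).
r1c6 = 4 (sole candidate).
r2c9 = 2 (sole candidate).
r3c2 = 9 (sole candidate).
r3c3 = 1 (sole candidate).
r3c4 = 6 (sole candidate).
r3c5 = 2 (sole candidate).
r4c5 = 7 (sole candidate).
r5c5 = 9 (sole candidate).
r5c7 = 5 (sole candidate).
r5c8 = 3 (sole candidate).
r6c1 = 7 (sole candidate).
r6c2 = 6 (sole candidate).
r6c3 = 4 (sole candidate).
r6c7 = 8 (sole candidate).
r6c8 = 9 (sole candidate).
r7c3 = 3 (sole candidate).
r9c3 = 6 (sole candidate).
r2c7 = 7 (sole candidate).
r4c2 = 3 (sole candidate).
r9c7 = 2 (sole candidate).
r4c7 = 4 (sole candidate).
r4c8 = 2 (sole candidate).
r4c9 = 6 (sole candidate).
r9c6 = 9 (sole candidate).
r9c9 = 8 (sole candidate).
r2c6 = 5 (sole candidate).
r3c9 = 4 (sole candidate).
r7c8 = 7 (sole candidate).
r7c9 = 9 (sole candidate).
r8c6 = 2: row 8 has {1,6,9}; col 6 has {1,3,4,5,6,7,8,9}; box has {1,3,4,6,9} → only 2 remains.
r8c8 = 4: row 8 has {1,2,6,9}; col 8 has {1,2,3,5,6,7,9}; box has {1,2,5,6,7,8,9} → only 4 remains.
r8c9 = 3: row 8 has {1,2,4,6,9}; col 9 has {1,2,4,5,6,7,8,9}; box has {1,2,4,5,6,7,8,9} → only 3 remains.
r9c4 = 7 (sole candidate).
r2c4 = 9 (sole candidate).
r3c8 = 8 (sole candidate).
r7c2 = 5 (sole candidate).
r7c4 = 8 (sole candidate).
r8c1 = 8: row 8 has {1,2,3,4,6,9}; col 1 has {1,3,4,5,6,7,9}; box has {1,3,4,5,6,9} → only 8 remains.
r8c2 = 7: row 8 has {1,2,3,4,6,8,9}; col 2 has {1,2,3,4,5,6,8,9}; box has {1,3,4,5,6,8,9} → only 7 remains.
r8c4 = 5: row 8 has {1,2,3,4,6,7,8,9}; col 4 has {1,2,3,4,6,7,8,9}; box has {1,2,3,4,6,7,8,9} → only 5 remains.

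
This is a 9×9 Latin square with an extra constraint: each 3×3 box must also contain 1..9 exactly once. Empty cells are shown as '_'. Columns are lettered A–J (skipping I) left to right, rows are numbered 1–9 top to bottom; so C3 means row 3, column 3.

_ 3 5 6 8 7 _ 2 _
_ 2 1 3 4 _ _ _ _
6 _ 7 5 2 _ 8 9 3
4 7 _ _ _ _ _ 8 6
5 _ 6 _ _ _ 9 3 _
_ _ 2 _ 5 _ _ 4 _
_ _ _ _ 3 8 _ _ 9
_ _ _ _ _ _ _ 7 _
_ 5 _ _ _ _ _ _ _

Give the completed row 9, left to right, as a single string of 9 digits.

753492618

A1 = 9 (sole candidate).
A2 = 8 (sole candidate).
F2 = 9 (sole candidate).
B3 = 4 (sole candidate).
F3 = 1 (sole candidate).
C7 = 4 (sole candidate).
G4 = 5 (hidden single in row 4).
F6 = 6 (hidden single in row 6).
A6 = 3 (hidden single in row 6).
C4 = 9 (sole candidate).
E4 = 1 (sole candidate).
E5 = 7 (sole candidate).
D4 = 2 (sole candidate).
F4 = 3 (sole candidate).
F5 = 4 (sole candidate).
F9 = 2: row 9 has {5}; col 6 has {1,3,4,6,7,8,9}; box has {3,8} → only 2 remains.
D5 = 8 (sole candidate).
D6 = 9 (sole candidate).
F8 = 5 (sole candidate).
B5 = 1 (sole candidate).
J5 = 2 (sole candidate).
B6 = 8 (sole candidate).
B7 = 6 (sole candidate).
B8 = 9 (sole candidate).
E8 = 6 (sole candidate).
E9 = 9: row 9 has {2,5}; col 5 has {1,2,3,4,5,6,7,8}; box has {2,3,5,6,8} → only 9 remains.
H7 = 5 (hidden single in row 7).
H2 = 6 (sole candidate).
H9 = 1: row 9 has {2,5,9}; col 8 has {2,3,4,5,6,7,8,9}; box has {5,7,9} → only 1 remains.
G2 = 7 (sole candidate).
J2 = 5 (sole candidate).
G6 = 1 (sole candidate).
J6 = 7 (sole candidate).
G7 = 2 (sole candidate).
A9 = 7: row 9 has {1,2,5,9}; col 1 has {3,4,5,6,8,9}; box has {4,5,6,9} → only 7 remains.
D9 = 4: row 9 has {1,2,5,7,9}; col 4 has {2,3,5,6,8,9}; box has {2,3,5,6,8,9} → only 4 remains.
J9 = 8: row 9 has {1,2,4,5,7,9}; col 9 has {2,3,5,6,7,9}; box has {1,2,5,7,9} → only 8 remains.
G1 = 4 (sole candidate).
J1 = 1 (sole candidate).
A7 = 1 (sole candidate).
D7 = 7 (sole candidate).
A8 = 2 (sole candidate).
D8 = 1 (sole candidate).
G8 = 3 (sole candidate).
J8 = 4 (sole candidate).
C9 = 3: row 9 has {1,2,4,5,7,8,9}; col 3 has {1,2,4,5,6,7,9}; box has {1,2,4,5,6,7,9} → only 3 remains.
G9 = 6: row 9 has {1,2,3,4,5,7,8,9}; col 7 has {1,2,3,4,5,7,8,9}; box has {1,2,3,4,5,7,8,9} → only 6 remains.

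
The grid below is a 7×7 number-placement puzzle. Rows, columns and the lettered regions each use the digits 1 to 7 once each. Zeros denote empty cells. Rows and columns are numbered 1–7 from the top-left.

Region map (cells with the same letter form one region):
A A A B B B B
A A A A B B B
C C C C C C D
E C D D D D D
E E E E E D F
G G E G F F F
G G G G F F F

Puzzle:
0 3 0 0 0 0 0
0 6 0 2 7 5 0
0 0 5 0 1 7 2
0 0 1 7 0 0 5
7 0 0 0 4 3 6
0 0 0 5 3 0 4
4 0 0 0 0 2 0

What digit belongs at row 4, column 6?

row 1, column 7 = 1: row 1 has {3}; col 7 has {2,4,5,6}; region has {5,7} → only 1 remains.
row 2, column 1 = 1: row 2 has {2,5,6,7}; col 1 has {4,7}; region has {2,3,6} → only 1 remains.
row 2, column 3 = 4: row 2 has {1,2,5,6,7}; col 3 has {1,5}; region has {1,2,3,6} → only 4 remains.
row 2, column 7 = 3: row 2 has {1,2,4,5,6,7}; col 7 has {1,2,4,5,6}; region has {1,5,7} → only 3 remains.
row 3, column 2 = 4: row 3 has {1,2,5,7}; col 2 has {3,6}; region has {1,5,7} → only 4 remains.
row 4, column 2 = 2: row 4 has {1,5,7}; col 2 has {3,4,6}; region has {1,4,5,7} → only 2 remains.
row 4, column 5 = 6: row 4 has {1,2,5,7}; col 5 has {1,3,4,7}; region has {1,2,3,5,7} → only 6 remains.
row 4, column 6 = 4: row 4 has {1,2,5,6,7}; col 6 has {2,3,5,7}; region has {1,2,3,5,6,7} → only 4 remains.

4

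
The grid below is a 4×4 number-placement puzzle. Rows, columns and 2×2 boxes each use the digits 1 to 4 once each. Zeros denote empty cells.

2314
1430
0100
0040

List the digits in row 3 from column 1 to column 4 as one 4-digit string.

4123

row 2, column 4 = 2 (sole candidate).
row 3, column 3 = 2: row 3 has {1}; col 3 has {1,3,4}; box has {4} → only 2 remains.
row 3, column 4 = 3: row 3 has {1,2}; col 4 has {2,4}; box has {2,4} → only 3 remains.
row 4, column 1 = 3 (sole candidate).
row 4, column 2 = 2 (sole candidate).
row 4, column 4 = 1 (sole candidate).
row 3, column 1 = 4: row 3 has {1,2,3}; col 1 has {1,2,3}; box has {1,2,3} → only 4 remains.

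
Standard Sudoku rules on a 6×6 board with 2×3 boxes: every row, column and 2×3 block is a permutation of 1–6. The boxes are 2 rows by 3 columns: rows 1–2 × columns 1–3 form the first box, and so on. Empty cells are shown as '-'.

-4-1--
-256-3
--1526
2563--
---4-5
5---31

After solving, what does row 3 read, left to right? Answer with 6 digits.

row 1, column 3 = 3: row 1 has {1,4}; col 3 has {1,5,6}; box has {2,4,5} → only 3 remains.
row 1, column 5 = 5: row 1 has {1,3,4}; col 5 has {2,3}; box has {1,3,6} → only 5 remains.
row 1, column 6 = 2: row 1 has {1,3,4,5}; col 6 has {1,3,5,6}; box has {1,3,5,6} → only 2 remains.
row 2, column 1 = 1: row 2 has {2,3,5,6}; col 1 has {2,5}; box has {2,3,4,5} → only 1 remains.
row 2, column 5 = 4: row 2 has {1,2,3,5,6}; col 5 has {2,3,5}; box has {1,2,3,5,6} → only 4 remains.
row 3, column 2 = 3: row 3 has {1,2,5,6}; col 2 has {2,4,5}; box has {1,2,5,6} → only 3 remains.
row 4, column 5 = 1: row 4 has {2,3,5,6}; col 5 has {2,3,4,5}; box has {2,3,5,6} → only 1 remains.
row 4, column 6 = 4: row 4 has {1,2,3,5,6}; col 6 has {1,2,3,5,6}; box has {1,2,3,5,6} → only 4 remains.
row 5, column 3 = 2: row 5 has {4,5}; col 3 has {1,3,5,6}; box has {5} → only 2 remains.
row 5, column 5 = 6: row 5 has {2,4,5}; col 5 has {1,2,3,4,5}; box has {1,3,4,5} → only 6 remains.
row 6, column 2 = 6: row 6 has {1,3,5}; col 2 has {2,3,4,5}; box has {2,5} → only 6 remains.
row 6, column 3 = 4: row 6 has {1,3,5,6}; col 3 has {1,2,3,5,6}; box has {2,5,6} → only 4 remains.
row 6, column 4 = 2: row 6 has {1,3,4,5,6}; col 4 has {1,3,4,5,6}; box has {1,3,4,5,6} → only 2 remains.
row 1, column 1 = 6: row 1 has {1,2,3,4,5}; col 1 has {1,2,5}; box has {1,2,3,4,5} → only 6 remains.
row 3, column 1 = 4: row 3 has {1,2,3,5,6}; col 1 has {1,2,5,6}; box has {1,2,3,5,6} → only 4 remains.

431526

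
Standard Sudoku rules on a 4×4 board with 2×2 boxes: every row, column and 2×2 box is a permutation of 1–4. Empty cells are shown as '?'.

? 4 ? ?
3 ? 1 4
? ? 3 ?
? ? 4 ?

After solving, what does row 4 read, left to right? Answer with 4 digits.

2341

r1c3 = 2 (sole candidate).
r1c4 = 3 (sole candidate).
r2c2 = 2 (sole candidate).
r3c2 = 1 (sole candidate).
r3c4 = 2 (sole candidate).
r4c1 = 2: row 4 has {4}; col 1 has {3}; box has {1} → only 2 remains.
r4c2 = 3: row 4 has {2,4}; col 2 has {1,2,4}; box has {1,2} → only 3 remains.
r4c4 = 1: row 4 has {2,3,4}; col 4 has {2,3,4}; box has {2,3,4} → only 1 remains.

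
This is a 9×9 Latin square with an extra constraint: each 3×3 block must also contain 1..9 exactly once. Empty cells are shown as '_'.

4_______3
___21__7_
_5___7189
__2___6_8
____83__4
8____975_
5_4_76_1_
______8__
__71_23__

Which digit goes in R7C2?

R7C9 = 2: row 7 has {1,4,5,6,7}; col 9 has {3,4,8,9}; box has {1,3,8} → only 2 remains.
R6C9 = 1: row 6 has {5,7,8,9}; col 9 has {2,3,4,8,9}; box has {4,5,6,7,8} → only 1 remains.
R7C7 = 9: row 7 has {1,2,4,5,6,7}; col 7 has {1,3,6,7,8}; box has {1,2,3,8} → only 9 remains.
R5C7 = 2: row 5 has {3,4,8}; col 7 has {1,3,6,7,8,9}; box has {1,4,5,6,7,8} → only 2 remains.
R5C8 = 9: row 5 has {2,3,4,8}; col 8 has {1,5,7,8}; box has {1,2,4,5,6,7,8} → only 9 remains.
R1C7 = 5: row 1 has {3,4}; col 7 has {1,2,3,6,7,8,9}; box has {1,3,7,8,9} → only 5 remains.
R2C7 = 4: row 2 has {1,2,7}; col 7 has {1,2,3,5,6,7,8,9}; box has {1,3,5,7,8,9} → only 4 remains.
R2C9 = 6: row 2 has {1,2,4,7}; col 9 has {1,2,3,4,8,9}; box has {1,3,4,5,7,8,9} → only 6 remains.
R4C8 = 3: row 4 has {2,6,8}; col 8 has {1,5,7,8,9}; box has {1,2,4,5,6,7,8,9} → only 3 remains.
R9C9 = 5: row 9 has {1,2,3,7}; col 9 has {1,2,3,4,6,8,9}; box has {1,2,3,8,9} → only 5 remains.
R1C6 = 8: row 1 has {3,4,5}; col 6 has {2,3,6,7,9}; box has {1,2,7} → only 8 remains.
R1C8 = 2: row 1 has {3,4,5,8}; col 8 has {1,3,5,7,8,9}; box has {1,3,4,5,6,7,8,9} → only 2 remains.
R2C6 = 5: row 2 has {1,2,4,6,7}; col 6 has {2,3,6,7,8,9}; box has {1,2,7,8} → only 5 remains.
R8C6 = 4: row 8 has {8}; col 6 has {2,3,5,6,7,8,9}; box has {1,2,6,7} → only 4 remains.
R8C8 = 6: row 8 has {4,8}; col 8 has {1,2,3,5,7,8,9}; box has {1,2,3,5,8,9} → only 6 remains.
R8C9 = 7: row 8 has {4,6,8}; col 9 has {1,2,3,4,5,6,8,9}; box has {1,2,3,5,6,8,9} → only 7 remains.
R9C5 = 9: row 9 has {1,2,3,5,7}; col 5 has {1,7,8}; box has {1,2,4,6,7} → only 9 remains.
R9C8 = 4: row 9 has {1,2,3,5,7,9}; col 8 has {1,2,3,5,6,7,8,9}; box has {1,2,3,5,6,7,8,9} → only 4 remains.
R1C5 = 6: row 1 has {2,3,4,5,8}; col 5 has {1,7,8,9}; box has {1,2,5,7,8} → only 6 remains.
R4C6 = 1: row 4 has {2,3,6,8}; col 6 has {2,3,4,5,6,7,8,9}; box has {3,8,9} → only 1 remains.
R9C1 = 6: row 9 has {1,2,3,4,5,7,9}; col 1 has {4,5,8}; box has {4,5,7} → only 6 remains.
R9C2 = 8: row 9 has {1,2,3,4,5,6,7,9}; col 2 has {5}; box has {4,5,6,7} → only 8 remains.
R1C4 = 9: row 1 has {2,3,4,5,6,8}; col 4 has {1,2}; box has {1,2,5,6,7,8} → only 9 remains.
R7C2 = 3: row 7 has {1,2,4,5,6,7,9}; col 2 has {5,8}; box has {4,5,6,7,8} → only 3 remains.

3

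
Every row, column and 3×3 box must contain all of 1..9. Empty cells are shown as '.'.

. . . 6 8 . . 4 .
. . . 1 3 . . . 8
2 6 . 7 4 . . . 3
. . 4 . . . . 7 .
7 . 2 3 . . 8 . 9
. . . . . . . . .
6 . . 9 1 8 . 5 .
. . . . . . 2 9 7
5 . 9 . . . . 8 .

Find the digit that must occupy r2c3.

5

r3c8 = 1: row 3 has {2,3,4,6,7}; col 8 has {4,5,7,8,9}; box has {3,4,8} → only 1 remains.
r5c8 = 6: row 5 has {2,3,7,8,9}; col 8 has {1,4,5,7,8,9}; box has {7,8,9} → only 6 remains.
r7c9 = 4: row 7 has {1,5,6,8,9}; col 9 has {3,7,8,9}; box has {2,5,7,8,9} → only 4 remains.
r2c8 = 2: row 2 has {1,3,8}; col 8 has {1,4,5,6,7,8,9}; box has {1,3,4,8} → only 2 remains.
r5c5 = 5: row 5 has {2,3,6,7,8,9}; col 5 has {1,3,4,8}; box has {3} → only 5 remains.
r6c8 = 3: row 6 has {}; col 8 has {1,2,4,5,6,7,8,9}; box has {6,7,8,9} → only 3 remains.
r7c7 = 3: row 7 has {1,4,5,6,8,9}; col 7 has {2,8}; box has {2,4,5,7,8,9} → only 3 remains.
r8c5 = 6: row 8 has {2,7,9}; col 5 has {1,3,4,5,8}; box has {1,8,9} → only 6 remains.
r1c9 = 5: row 1 has {4,6,8}; col 9 has {3,4,7,8,9}; box has {1,2,3,4,8} → only 5 remains.
r3c7 = 9: row 3 has {1,2,3,4,6,7}; col 7 has {2,3,8}; box has {1,2,3,4,5,8} → only 9 remains.
r5c2 = 1: row 5 has {2,3,5,6,7,8,9}; col 2 has {6}; box has {2,4,7} → only 1 remains.
r5c6 = 4: row 5 has {1,2,3,5,6,7,8,9}; col 6 has {8}; box has {3,5} → only 4 remains.
r7c3 = 7: row 7 has {1,3,4,5,6,8,9}; col 3 has {2,4,9}; box has {5,6,9} → only 7 remains.
r1c7 = 7: row 1 has {4,5,6,8}; col 7 has {2,3,8,9}; box has {1,2,3,4,5,8,9} → only 7 remains.
r2c3 = 5: row 2 has {1,2,3,8}; col 3 has {2,4,7,9}; box has {2,6} → only 5 remains.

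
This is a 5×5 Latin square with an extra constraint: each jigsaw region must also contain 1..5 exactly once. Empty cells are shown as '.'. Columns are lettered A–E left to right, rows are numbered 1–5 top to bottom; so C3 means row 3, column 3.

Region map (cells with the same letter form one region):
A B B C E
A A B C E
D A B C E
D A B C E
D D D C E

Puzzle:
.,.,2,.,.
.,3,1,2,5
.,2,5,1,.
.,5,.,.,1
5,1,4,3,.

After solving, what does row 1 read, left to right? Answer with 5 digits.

B1 = 4: row 1 has {2}; col 2 has {1,2,3,5}; region has {1,2,5} → only 4 remains.
D1 = 5: row 1 has {2,4}; col 4 has {1,2,3}; region has {1,2,3} → only 5 remains.
E1 = 3: row 1 has {2,4,5}; col 5 has {1,5}; region has {1,5} → only 3 remains.
A2 = 4: row 2 has {1,2,3,5}; col 1 has {5}; region has {2,3,5} → only 4 remains.
A3 = 3: row 3 has {1,2,5}; col 1 has {4,5}; region has {1,4,5} → only 3 remains.
E3 = 4: row 3 has {1,2,3,5}; col 5 has {1,3,5}; region has {1,3,5} → only 4 remains.
A4 = 2: row 4 has {1,5}; col 1 has {3,4,5}; region has {1,3,4,5} → only 2 remains.
C4 = 3: row 4 has {1,2,5}; col 3 has {1,2,4,5}; region has {1,2,4,5} → only 3 remains.
D4 = 4: row 4 has {1,2,3,5}; col 4 has {1,2,3,5}; region has {1,2,3,5} → only 4 remains.
E5 = 2: row 5 has {1,3,4,5}; col 5 has {1,3,4,5}; region has {1,3,4,5} → only 2 remains.
A1 = 1: row 1 has {2,3,4,5}; col 1 has {2,3,4,5}; region has {2,3,4,5} → only 1 remains.

14253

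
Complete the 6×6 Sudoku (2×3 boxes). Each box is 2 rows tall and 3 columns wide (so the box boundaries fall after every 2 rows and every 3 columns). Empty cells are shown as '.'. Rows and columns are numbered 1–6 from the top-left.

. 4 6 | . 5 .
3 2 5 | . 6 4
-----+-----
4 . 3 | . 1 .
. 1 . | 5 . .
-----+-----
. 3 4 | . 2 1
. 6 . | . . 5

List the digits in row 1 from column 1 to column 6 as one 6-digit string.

r1c1 = 1: row 1 has {4,5,6}; col 1 has {3,4}; box has {2,3,4,5,6} → only 1 remains.
r2c4 = 1: row 2 has {2,3,4,5,6}; col 4 has {5}; box has {4,5,6} → only 1 remains.
r3c2 = 5: row 3 has {1,3,4}; col 2 has {1,2,3,4,6}; box has {1,3,4} → only 5 remains.
r4c3 = 2: row 4 has {1,5}; col 3 has {3,4,5,6}; box has {1,3,4,5} → only 2 remains.
r5c1 = 5: row 5 has {1,2,3,4}; col 1 has {1,3,4}; box has {3,4,6} → only 5 remains.
r5c4 = 6: row 5 has {1,2,3,4,5}; col 4 has {1,5}; box has {1,2,5} → only 6 remains.
r6c1 = 2: row 6 has {5,6}; col 1 has {1,3,4,5}; box has {3,4,5,6} → only 2 remains.
r6c3 = 1: row 6 has {2,5,6}; col 3 has {2,3,4,5,6}; box has {2,3,4,5,6} → only 1 remains.
r3c4 = 2: row 3 has {1,3,4,5}; col 4 has {1,5,6}; box has {1,5} → only 2 remains.
r3c6 = 6: row 3 has {1,2,3,4,5}; col 6 has {1,4,5}; box has {1,2,5} → only 6 remains.
r4c1 = 6: row 4 has {1,2,5}; col 1 has {1,2,3,4,5}; box has {1,2,3,4,5} → only 6 remains.
r4c6 = 3: row 4 has {1,2,5,6}; col 6 has {1,4,5,6}; box has {1,2,5,6} → only 3 remains.
r1c4 = 3: row 1 has {1,4,5,6}; col 4 has {1,2,5,6}; box has {1,4,5,6} → only 3 remains.
r1c6 = 2: row 1 has {1,3,4,5,6}; col 6 has {1,3,4,5,6}; box has {1,3,4,5,6} → only 2 remains.

146352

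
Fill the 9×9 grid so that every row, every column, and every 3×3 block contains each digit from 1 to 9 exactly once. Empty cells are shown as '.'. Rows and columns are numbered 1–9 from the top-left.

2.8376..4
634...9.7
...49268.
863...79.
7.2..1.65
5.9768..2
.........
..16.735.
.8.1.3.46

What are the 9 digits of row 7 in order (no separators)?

row 1, column 8 = 1 (sole candidate).
row 2, column 6 = 5 (sole candidate).
row 2, column 8 = 2 (sole candidate).
row 3, column 1 = 1 (sole candidate).
row 3, column 9 = 3 (sole candidate).
row 4, column 6 = 4 (sole candidate).
row 4, column 9 = 1 (sole candidate).
row 5, column 2 = 4 (sole candidate).
row 5, column 4 = 9 (sole candidate).
row 5, column 5 = 3 (sole candidate).
row 5, column 7 = 8 (sole candidate).
row 6, column 2 = 1 (sole candidate).
row 6, column 7 = 4 (sole candidate).
row 6, column 8 = 3 (sole candidate).
row 7, column 6 = 9: row 7 has {}; col 6 has {1,2,3,4,5,6,7,8}; box has {1,3,6,7} → only 9 remains.
row 7, column 8 = 7: row 7 has {9}; col 8 has {1,2,3,4,5,6,8,9}; box has {3,4,5,6} → only 7 remains.
row 7, column 9 = 8: row 7 has {7,9}; col 9 has {1,2,3,4,5,6,7}; box has {3,4,5,6,7} → only 8 remains.
row 8, column 9 = 9 (sole candidate).
row 9, column 1 = 9 (sole candidate).
row 9, column 7 = 2 (sole candidate).
row 1, column 7 = 5 (sole candidate).
row 2, column 4 = 8 (sole candidate).
row 2, column 5 = 1 (sole candidate).
row 7, column 7 = 1: row 7 has {7,8,9}; col 7 has {2,3,4,5,6,7,8,9}; box has {2,3,4,5,6,7,8,9} → only 1 remains.
row 8, column 1 = 4 (sole candidate).
row 8, column 2 = 2 (sole candidate).
row 8, column 5 = 8 (sole candidate).
row 9, column 5 = 5 (sole candidate).
row 1, column 2 = 9 (sole candidate).
row 4, column 5 = 2 (sole candidate).
row 7, column 1 = 3: row 7 has {1,7,8,9}; col 1 has {1,2,4,5,6,7,8,9}; box has {1,2,4,8,9} → only 3 remains.
row 7, column 2 = 5: row 7 has {1,3,7,8,9}; col 2 has {1,2,3,4,6,8,9}; box has {1,2,3,4,8,9} → only 5 remains.
row 7, column 3 = 6: row 7 has {1,3,5,7,8,9}; col 3 has {1,2,3,4,8,9}; box has {1,2,3,4,5,8,9} → only 6 remains.
row 7, column 4 = 2: row 7 has {1,3,5,6,7,8,9}; col 4 has {1,3,4,6,7,8,9}; box has {1,3,5,6,7,8,9} → only 2 remains.
row 7, column 5 = 4: row 7 has {1,2,3,5,6,7,8,9}; col 5 has {1,2,3,5,6,7,8,9}; box has {1,2,3,5,6,7,8,9} → only 4 remains.

356249178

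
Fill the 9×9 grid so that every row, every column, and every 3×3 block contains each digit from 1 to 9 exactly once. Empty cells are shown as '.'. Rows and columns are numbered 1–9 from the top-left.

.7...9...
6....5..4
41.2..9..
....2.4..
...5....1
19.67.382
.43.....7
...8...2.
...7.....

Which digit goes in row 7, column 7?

row 6, column 6 = 4 (sole candidate).
row 6, column 3 = 5 (sole candidate).
row 3, column 3 = 8 (sole candidate).
row 1, column 3 = 2 (sole candidate).
row 2, column 2 = 3 (sole candidate).
row 2, column 3 = 9 (sole candidate).
row 2, column 4 = 1 (sole candidate).
row 2, column 5 = 8 (sole candidate).
row 2, column 8 = 7 (sole candidate).
row 7, column 4 = 9 (sole candidate).
row 1, column 1 = 5 (sole candidate).
row 2, column 7 = 2 (sole candidate).
row 4, column 4 = 3 (sole candidate).
row 5, column 5 = 9 (sole candidate).
row 5, column 6 = 8 (sole candidate).
row 5, column 8 = 6 (sole candidate).
row 1, column 4 = 4 (sole candidate).
row 4, column 6 = 1 (sole candidate).
row 5, column 2 = 2 (sole candidate).
row 5, column 7 = 7 (sole candidate).
row 5, column 1 = 3 (sole candidate).
row 5, column 3 = 4 (sole candidate).
row 3, column 6 = 7 (hidden single in row 3).
row 8, column 5 = 4 (hidden single in row 8).
row 9, column 8 = 4 (hidden single in row 9).
row 4, column 8 = 9 (hidden single in column 8).
row 4, column 9 = 5 (sole candidate).
row 3, column 8 = 5 (hidden single in row 3).
row 7, column 8 = 1 (sole candidate).
row 1, column 8 = 3 (sole candidate).
row 3, column 9 = 6 (sole candidate).
row 1, column 5 = 6 (sole candidate).
row 1, column 9 = 8 (sole candidate).
row 3, column 5 = 3 (sole candidate).
row 7, column 5 = 5 (sole candidate).
row 9, column 5 = 1 (sole candidate).
row 1, column 7 = 1 (sole candidate).
row 9, column 3 = 6 (sole candidate).
row 4, column 3 = 7 (sole candidate).
row 8, column 2 = 5 (sole candidate).
row 8, column 3 = 1 (sole candidate).
row 8, column 7 = 6 (sole candidate).
row 9, column 2 = 8 (sole candidate).
row 9, column 7 = 5 (sole candidate).
row 4, column 1 = 8 (sole candidate).
row 4, column 2 = 6 (sole candidate).
row 7, column 1 = 2 (sole candidate).
row 7, column 6 = 6 (sole candidate).
row 7, column 7 = 8: row 7 has {1,2,3,4,5,6,7,9}; col 7 has {1,2,3,4,5,6,7,9}; box has {1,2,4,5,6,7} → only 8 remains.

8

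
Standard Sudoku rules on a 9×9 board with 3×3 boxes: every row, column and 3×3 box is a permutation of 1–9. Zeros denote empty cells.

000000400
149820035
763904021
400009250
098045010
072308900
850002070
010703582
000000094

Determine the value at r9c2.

r1c3 = 5: row 1 has {4}; col 3 has {2,3,8,9}; box has {1,3,4,6,7,9} → only 5 remains.
r1c8 = 6: row 1 has {4,5}; col 8 has {1,2,3,5,7,8,9}; box has {1,2,3,4,5} → only 6 remains.
r2c7 = 7: row 2 has {1,2,3,4,5,8,9}; col 7 has {2,4,5,9}; box has {1,2,3,4,5,6} → only 7 remains.
r3c5 = 5: row 3 has {1,2,3,4,6,7,9}; col 5 has {2,4}; box has {2,4,8,9} → only 5 remains.
r3c7 = 8: row 3 has {1,2,3,4,5,6,7,9}; col 7 has {2,4,5,7,9}; box has {1,2,3,4,5,6,7} → only 8 remains.
r4c2 = 3: row 4 has {2,4,5,9}; col 2 has {1,4,5,6,7,9}; box has {2,4,7,8,9} → only 3 remains.
r5c1 = 6: row 5 has {1,4,5,8,9}; col 1 has {1,4,7,8}; box has {2,3,4,7,8,9} → only 6 remains.
r5c4 = 2: row 5 has {1,4,5,6,8,9}; col 4 has {3,7,8,9}; box has {3,4,5,8,9} → only 2 remains.
r5c7 = 3: row 5 has {1,2,4,5,6,8,9}; col 7 has {2,4,5,7,8,9}; box has {1,2,5,9} → only 3 remains.
r5c9 = 7: row 5 has {1,2,3,4,5,6,8,9}; col 9 has {1,2,4,5}; box has {1,2,3,5,9} → only 7 remains.
r6c1 = 5: row 6 has {2,3,7,8,9}; col 1 has {1,4,6,7,8}; box has {2,3,4,6,7,8,9} → only 5 remains.
r6c8 = 4: row 6 has {2,3,5,7,8,9}; col 8 has {1,2,3,5,6,7,8,9}; box has {1,2,3,5,7,9} → only 4 remains.
r6c9 = 6: row 6 has {2,3,4,5,7,8,9}; col 9 has {1,2,4,5,7}; box has {1,2,3,4,5,7,9} → only 6 remains.
r7c9 = 3: row 7 has {2,5,7,8}; col 9 has {1,2,4,5,6,7}; box has {2,4,5,7,8,9} → only 3 remains.
r8c1 = 9: row 8 has {1,2,3,5,7,8}; col 1 has {1,4,5,6,7,8}; box has {1,5,8} → only 9 remains.
r8c5 = 6: row 8 has {1,2,3,5,7,8,9}; col 5 has {2,4,5}; box has {2,3,7} → only 6 remains.
r9c2 = 2: row 9 has {4,9}; col 2 has {1,3,4,5,6,7,9}; box has {1,5,8,9} → only 2 remains.

2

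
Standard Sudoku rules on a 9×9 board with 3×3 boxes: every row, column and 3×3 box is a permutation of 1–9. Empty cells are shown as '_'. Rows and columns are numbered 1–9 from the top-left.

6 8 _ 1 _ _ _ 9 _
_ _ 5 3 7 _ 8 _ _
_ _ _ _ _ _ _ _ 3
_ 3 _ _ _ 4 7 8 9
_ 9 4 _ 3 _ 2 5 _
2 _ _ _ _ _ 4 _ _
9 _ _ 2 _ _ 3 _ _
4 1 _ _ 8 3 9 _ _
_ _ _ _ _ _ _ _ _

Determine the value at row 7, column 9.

5

row 1, column 7 = 5: row 1 has {1,6,8,9}; col 7 has {2,3,4,7,8,9}; box has {3,8,9} → only 5 remains.
row 2, column 1 = 1: row 2 has {3,5,7,8}; col 1 has {2,4,6,9}; box has {5,6,8} → only 1 remains.
row 3, column 1 = 7: row 3 has {3}; col 1 has {1,2,4,6,9}; box has {1,5,6,8} → only 7 remains.
row 4, column 1 = 5: row 4 has {3,4,7,8,9}; col 1 has {1,2,4,6,7,9}; box has {2,3,4,9} → only 5 remains.
row 4, column 4 = 6: row 4 has {3,4,5,7,8,9}; col 4 has {1,2,3}; box has {3,4} → only 6 remains.
row 5, column 1 = 8: row 5 has {2,3,4,5,9}; col 1 has {1,2,4,5,6,7,9}; box has {2,3,4,5,9} → only 8 remains.
row 5, column 4 = 7: row 5 has {2,3,4,5,8,9}; col 4 has {1,2,3,6}; box has {3,4,6} → only 7 remains.
row 5, column 6 = 1: row 5 has {2,3,4,5,7,8,9}; col 6 has {3,4}; box has {3,4,6,7} → only 1 remains.
row 5, column 9 = 6: row 5 has {1,2,3,4,5,7,8,9}; col 9 has {3,9}; box has {2,4,5,7,8,9} → only 6 remains.
row 6, column 9 = 1: row 6 has {2,4}; col 9 has {3,6,9}; box has {2,4,5,6,7,8,9} → only 1 remains.
row 8, column 4 = 5: row 8 has {1,3,4,8,9}; col 4 has {1,2,3,6,7}; box has {2,3,8} → only 5 remains.
row 9, column 1 = 3: row 9 has {}; col 1 has {1,2,4,5,6,7,8,9}; box has {1,4,9} → only 3 remains.
row 1, column 6 = 2: row 1 has {1,5,6,8,9}; col 6 has {1,3,4}; box has {1,3,7} → only 2 remains.
row 4, column 3 = 1: row 4 has {3,4,5,6,7,8,9}; col 3 has {4,5}; box has {2,3,4,5,8,9} → only 1 remains.
row 4, column 5 = 2: row 4 has {1,3,4,5,6,7,8,9}; col 5 has {3,7,8}; box has {1,3,4,6,7} → only 2 remains.
row 6, column 8 = 3: row 6 has {1,2,4}; col 8 has {5,8,9}; box has {1,2,4,5,6,7,8,9} → only 3 remains.
row 1, column 3 = 3: row 1 has {1,2,5,6,8,9}; col 3 has {1,4,5}; box has {1,5,6,7,8} → only 3 remains.
row 1, column 5 = 4: row 1 has {1,2,3,5,6,8,9}; col 5 has {2,3,7,8}; box has {1,2,3,7} → only 4 remains.
row 1, column 9 = 7: row 1 has {1,2,3,4,5,6,8,9}; col 9 has {1,3,6,9}; box has {3,5,8,9} → only 7 remains.
row 8, column 9 = 2: row 8 has {1,3,4,5,8,9}; col 9 has {1,3,6,7,9}; box has {3,9} → only 2 remains.
row 2, column 9 = 4: row 2 has {1,3,5,7,8}; col 9 has {1,2,3,6,7,9}; box has {3,5,7,8,9} → only 4 remains.
row 2, column 2 = 2: row 2 has {1,3,4,5,7,8}; col 2 has {1,3,8,9}; box has {1,3,5,6,7,8} → only 2 remains.
row 2, column 8 = 6: row 2 has {1,2,3,4,5,7,8}; col 8 has {3,5,8,9}; box has {3,4,5,7,8,9} → only 6 remains.
row 3, column 2 = 4: row 3 has {3,7}; col 2 has {1,2,3,8,9}; box has {1,2,3,5,6,7,8} → only 4 remains.
row 3, column 3 = 9: row 3 has {3,4,7}; col 3 has {1,3,4,5}; box has {1,2,3,4,5,6,7,8} → only 9 remains.
row 3, column 4 = 8: row 3 has {3,4,7,9}; col 4 has {1,2,3,5,6,7}; box has {1,2,3,4,7} → only 8 remains.
row 3, column 7 = 1: row 3 has {3,4,7,8,9}; col 7 has {2,3,4,5,7,8,9}; box has {3,4,5,6,7,8,9} → only 1 remains.
row 3, column 8 = 2: row 3 has {1,3,4,7,8,9}; col 8 has {3,5,6,8,9}; box has {1,3,4,5,6,7,8,9} → only 2 remains.
row 6, column 4 = 9: row 6 has {1,2,3,4}; col 4 has {1,2,3,5,6,7,8}; box has {1,2,3,4,6,7} → only 9 remains.
row 6, column 5 = 5: row 6 has {1,2,3,4,9}; col 5 has {2,3,4,7,8}; box has {1,2,3,4,6,7,9} → only 5 remains.
row 6, column 6 = 8: row 6 has {1,2,3,4,5,9}; col 6 has {1,2,3,4}; box has {1,2,3,4,5,6,7,9} → only 8 remains.
row 8, column 8 = 7: row 8 has {1,2,3,4,5,8,9}; col 8 has {2,3,5,6,8,9}; box has {2,3,9} → only 7 remains.
row 9, column 4 = 4: row 9 has {3}; col 4 has {1,2,3,5,6,7,8,9}; box has {2,3,5,8} → only 4 remains.
row 9, column 7 = 6: row 9 has {3,4}; col 7 has {1,2,3,4,5,7,8,9}; box has {2,3,7,9} → only 6 remains.
row 9, column 8 = 1: row 9 has {3,4,6}; col 8 has {2,3,5,6,7,8,9}; box has {2,3,6,7,9} → only 1 remains.
row 2, column 6 = 9: row 2 has {1,2,3,4,5,6,7,8}; col 6 has {1,2,3,4,8}; box has {1,2,3,4,7,8} → only 9 remains.
row 3, column 5 = 6: row 3 has {1,2,3,4,7,8,9}; col 5 has {2,3,4,5,7,8}; box has {1,2,3,4,7,8,9} → only 6 remains.
row 3, column 6 = 5: row 3 has {1,2,3,4,6,7,8,9}; col 6 has {1,2,3,4,8,9}; box has {1,2,3,4,6,7,8,9} → only 5 remains.
row 7, column 5 = 1: row 7 has {2,3,9}; col 5 has {2,3,4,5,6,7,8}; box has {2,3,4,5,8} → only 1 remains.
row 7, column 8 = 4: row 7 has {1,2,3,9}; col 8 has {1,2,3,5,6,7,8,9}; box has {1,2,3,6,7,9} → only 4 remains.
row 8, column 3 = 6: row 8 has {1,2,3,4,5,7,8,9}; col 3 has {1,3,4,5,9}; box has {1,3,4,9} → only 6 remains.
row 9, column 5 = 9: row 9 has {1,3,4,6}; col 5 has {1,2,3,4,5,6,7,8}; box has {1,2,3,4,5,8} → only 9 remains.
row 9, column 6 = 7: row 9 has {1,3,4,6,9}; col 6 has {1,2,3,4,5,8,9}; box has {1,2,3,4,5,8,9} → only 7 remains.
row 6, column 3 = 7: row 6 has {1,2,3,4,5,8,9}; col 3 has {1,3,4,5,6,9}; box has {1,2,3,4,5,8,9} → only 7 remains.
row 7, column 3 = 8: row 7 has {1,2,3,4,9}; col 3 has {1,3,4,5,6,7,9}; box has {1,3,4,6,9} → only 8 remains.
row 7, column 6 = 6: row 7 has {1,2,3,4,8,9}; col 6 has {1,2,3,4,5,7,8,9}; box has {1,2,3,4,5,7,8,9} → only 6 remains.
row 7, column 9 = 5: row 7 has {1,2,3,4,6,8,9}; col 9 has {1,2,3,4,6,7,9}; box has {1,2,3,4,6,7,9} → only 5 remains.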